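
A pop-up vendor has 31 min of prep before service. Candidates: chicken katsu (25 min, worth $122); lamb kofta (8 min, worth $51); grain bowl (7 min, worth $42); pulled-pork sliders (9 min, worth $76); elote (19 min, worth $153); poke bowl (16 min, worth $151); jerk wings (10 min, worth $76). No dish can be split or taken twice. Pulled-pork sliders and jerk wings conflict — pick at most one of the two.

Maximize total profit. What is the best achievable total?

244

Greedy by ratio would take pulled-pork sliders + poke bowl: 25 min used, total 227.
The 9 min tied up in pulled-pork sliders is better spent on lamb kofta + grain bowl — total rises to 244 (31 min).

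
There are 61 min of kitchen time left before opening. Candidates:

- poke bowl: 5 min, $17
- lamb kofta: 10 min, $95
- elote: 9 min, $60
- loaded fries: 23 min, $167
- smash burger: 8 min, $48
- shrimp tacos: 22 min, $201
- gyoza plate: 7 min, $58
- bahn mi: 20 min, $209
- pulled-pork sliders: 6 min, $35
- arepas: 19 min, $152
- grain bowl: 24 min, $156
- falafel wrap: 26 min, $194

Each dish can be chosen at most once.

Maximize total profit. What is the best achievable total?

A density-first pass picks lamb kofta + shrimp tacos + gyoza plate + bahn mi — 563 at 59 min.
Replace gyoza plate with elote: the trade gains 2 net, giving 565 at 61 min.
The closest alternative, lamb kofta + shrimp tacos + gyoza plate + bahn mi, reaches only 563.

565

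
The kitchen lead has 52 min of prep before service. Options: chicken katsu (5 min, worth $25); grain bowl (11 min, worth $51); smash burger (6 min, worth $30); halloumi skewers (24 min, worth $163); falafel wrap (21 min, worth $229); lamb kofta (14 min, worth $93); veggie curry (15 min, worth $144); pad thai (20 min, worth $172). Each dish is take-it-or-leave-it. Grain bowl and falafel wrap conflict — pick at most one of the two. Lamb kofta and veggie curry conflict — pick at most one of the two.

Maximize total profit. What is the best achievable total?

456

Ranking by ratio (profit/min): falafel wrap 10.90, veggie curry 9.60, pad thai 8.60, halloumi skewers 6.79.
Chicken katsu + smash burger + falafel wrap + pad thai uses 52 of the 52 min and totals 456.
That's the maximum — no feasible swap from here does better than 456.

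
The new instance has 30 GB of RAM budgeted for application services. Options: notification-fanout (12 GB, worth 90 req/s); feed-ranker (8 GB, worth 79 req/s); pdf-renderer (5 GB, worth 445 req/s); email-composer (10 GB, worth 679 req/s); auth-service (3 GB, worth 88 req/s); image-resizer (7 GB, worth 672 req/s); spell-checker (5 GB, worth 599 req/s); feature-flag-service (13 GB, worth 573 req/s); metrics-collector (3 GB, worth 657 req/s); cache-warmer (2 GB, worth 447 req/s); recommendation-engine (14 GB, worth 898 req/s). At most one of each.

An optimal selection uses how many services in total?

6

Best achievable throughput is 3142.
One optimal bundle: email-composer + auth-service + image-resizer + spell-checker + metrics-collector + cache-warmer (30 GB).
All optima have 6 services.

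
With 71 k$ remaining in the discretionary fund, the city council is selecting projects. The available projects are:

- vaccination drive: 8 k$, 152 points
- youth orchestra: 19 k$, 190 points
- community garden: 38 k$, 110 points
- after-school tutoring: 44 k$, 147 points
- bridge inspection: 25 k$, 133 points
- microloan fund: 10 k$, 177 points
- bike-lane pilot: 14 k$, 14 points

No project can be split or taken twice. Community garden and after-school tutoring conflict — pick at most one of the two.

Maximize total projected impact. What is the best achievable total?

652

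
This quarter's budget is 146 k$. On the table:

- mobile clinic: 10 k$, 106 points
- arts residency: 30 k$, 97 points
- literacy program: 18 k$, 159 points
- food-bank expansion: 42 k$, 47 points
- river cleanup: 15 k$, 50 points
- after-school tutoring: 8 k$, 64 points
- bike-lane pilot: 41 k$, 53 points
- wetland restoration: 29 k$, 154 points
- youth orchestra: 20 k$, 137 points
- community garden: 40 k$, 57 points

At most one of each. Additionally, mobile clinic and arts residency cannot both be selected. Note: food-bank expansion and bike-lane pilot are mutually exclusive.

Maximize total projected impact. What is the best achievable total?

Best packing: mobile clinic + literacy program + river cleanup + after-school tutoring + wetland restoration + youth orchestra + community garden — 140 k$, 727 total.
The spare 6 k$ is too small for any remaining project, and no feasible exchange beats 727.

727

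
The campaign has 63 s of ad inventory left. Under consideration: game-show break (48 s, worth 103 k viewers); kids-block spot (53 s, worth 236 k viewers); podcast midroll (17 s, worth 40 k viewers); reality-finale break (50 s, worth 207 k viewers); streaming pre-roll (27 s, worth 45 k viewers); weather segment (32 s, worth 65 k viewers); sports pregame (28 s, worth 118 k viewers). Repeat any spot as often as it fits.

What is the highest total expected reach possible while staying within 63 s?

236

The ratio ordering already packs tightly: kids-block spot, 53 s, 236.
The spare 10 s is too small for any remaining spot, and no exchange beats 236.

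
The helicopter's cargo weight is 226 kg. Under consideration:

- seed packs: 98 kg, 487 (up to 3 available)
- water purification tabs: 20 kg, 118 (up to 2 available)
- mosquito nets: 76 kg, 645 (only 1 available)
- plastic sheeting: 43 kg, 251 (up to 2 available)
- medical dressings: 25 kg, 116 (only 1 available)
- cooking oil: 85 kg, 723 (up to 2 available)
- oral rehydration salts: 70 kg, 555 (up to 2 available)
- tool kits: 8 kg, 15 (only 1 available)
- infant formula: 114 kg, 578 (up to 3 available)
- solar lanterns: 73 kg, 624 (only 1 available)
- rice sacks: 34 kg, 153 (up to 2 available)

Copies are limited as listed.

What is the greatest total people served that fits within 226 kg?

1833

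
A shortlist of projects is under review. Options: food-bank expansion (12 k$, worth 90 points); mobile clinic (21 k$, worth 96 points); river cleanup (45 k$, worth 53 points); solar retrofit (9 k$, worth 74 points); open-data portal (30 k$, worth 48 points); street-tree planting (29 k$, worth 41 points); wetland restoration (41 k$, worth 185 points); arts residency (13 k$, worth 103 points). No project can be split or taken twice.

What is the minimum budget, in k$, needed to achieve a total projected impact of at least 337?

Minimise k$ subject to total projected impact ≥ 337.
food-bank expansion + mobile clinic + solar retrofit + arts residency reaches 363 using 55 k$.
No combination under 55 k$ hits 337.

55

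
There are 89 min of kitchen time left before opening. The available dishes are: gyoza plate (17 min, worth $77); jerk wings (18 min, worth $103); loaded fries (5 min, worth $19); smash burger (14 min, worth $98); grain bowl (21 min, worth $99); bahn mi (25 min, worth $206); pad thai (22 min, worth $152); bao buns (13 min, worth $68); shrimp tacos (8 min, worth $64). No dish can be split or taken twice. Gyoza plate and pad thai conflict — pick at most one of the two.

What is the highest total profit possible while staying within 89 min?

Density check — bahn mi 8.24, shrimp tacos 8.00, smash burger 7.00 are the best per min.
Jerk wings + smash burger + bahn mi + pad thai + shrimp tacos uses 87 of the 89 min and totals 623.

623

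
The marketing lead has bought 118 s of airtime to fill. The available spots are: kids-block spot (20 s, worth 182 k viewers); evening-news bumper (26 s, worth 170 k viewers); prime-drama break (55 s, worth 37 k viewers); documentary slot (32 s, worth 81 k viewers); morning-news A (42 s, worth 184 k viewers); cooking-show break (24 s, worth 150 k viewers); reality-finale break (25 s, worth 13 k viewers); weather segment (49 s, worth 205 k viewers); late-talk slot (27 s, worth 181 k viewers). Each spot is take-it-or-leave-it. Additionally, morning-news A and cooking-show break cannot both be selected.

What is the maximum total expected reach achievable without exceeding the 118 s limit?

A density-first pass picks kids-block spot + evening-news bumper + cooking-show break + late-talk slot — 683 at 97 s.
Dropping cooking-show break frees 24 s; slotting in morning-news A (42 s) lifts the total to 717 at 115 s.
An exhaustive check of the 512 subsets confirms 717.

717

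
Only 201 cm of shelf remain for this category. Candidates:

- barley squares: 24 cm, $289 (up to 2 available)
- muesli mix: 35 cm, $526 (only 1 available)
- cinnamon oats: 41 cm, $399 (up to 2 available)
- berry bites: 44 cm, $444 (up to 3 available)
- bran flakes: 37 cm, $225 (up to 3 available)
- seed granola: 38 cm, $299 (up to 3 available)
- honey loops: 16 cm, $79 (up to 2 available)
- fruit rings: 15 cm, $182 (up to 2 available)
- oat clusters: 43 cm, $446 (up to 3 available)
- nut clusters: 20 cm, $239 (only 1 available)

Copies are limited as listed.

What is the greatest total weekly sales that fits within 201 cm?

Density check — muesli mix 15.03, fruit rings 12.13, barley squares 12.04 are the best per cm.
Greedy by ratio would take 2×barley squares + muesli mix + honey loops + 2×fruit rings + oat clusters + nut clusters: 192 cm used, total 2232.
Dropping honey loops and nut clusters frees 36 cm; slotting in oat clusters (43 cm) lifts the total to 2360 at 199 cm.
No other feasible combination exceeds 2360.

2360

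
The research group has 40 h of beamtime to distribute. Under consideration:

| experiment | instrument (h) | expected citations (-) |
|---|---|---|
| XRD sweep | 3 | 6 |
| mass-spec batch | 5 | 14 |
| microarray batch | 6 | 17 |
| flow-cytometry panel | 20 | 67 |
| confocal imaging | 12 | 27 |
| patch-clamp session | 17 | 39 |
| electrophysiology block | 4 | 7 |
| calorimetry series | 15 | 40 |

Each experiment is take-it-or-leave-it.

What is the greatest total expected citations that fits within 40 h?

Taking the top-ratio experiments first gives XRD sweep + mass-spec batch + microarray batch + flow-cytometry panel + electrophysiology block for 111 (38 h).
Dropping XRD sweep and microarray batch and electrophysiology block frees 13 h; slotting in calorimetry series (15 h) lifts the total to 121 at 40 h.
An exhaustive check of the 256 subsets confirms 121.

121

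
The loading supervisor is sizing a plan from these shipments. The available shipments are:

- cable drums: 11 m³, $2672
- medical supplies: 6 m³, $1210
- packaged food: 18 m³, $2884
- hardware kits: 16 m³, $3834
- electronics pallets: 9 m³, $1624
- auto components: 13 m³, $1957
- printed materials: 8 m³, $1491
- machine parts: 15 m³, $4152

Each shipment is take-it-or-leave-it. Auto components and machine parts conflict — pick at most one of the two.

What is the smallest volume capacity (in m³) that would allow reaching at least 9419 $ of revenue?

39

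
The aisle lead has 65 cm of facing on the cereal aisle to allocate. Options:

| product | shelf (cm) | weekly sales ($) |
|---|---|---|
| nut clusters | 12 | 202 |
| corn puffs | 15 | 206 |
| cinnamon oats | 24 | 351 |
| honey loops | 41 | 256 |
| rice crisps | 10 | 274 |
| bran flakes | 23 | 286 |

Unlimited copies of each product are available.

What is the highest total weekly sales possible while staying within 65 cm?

1644

The ratio ordering already packs tightly: 6×rice crisps, 60 cm, 1644.
Every other selection either busts 65 cm or fails to beat 1644.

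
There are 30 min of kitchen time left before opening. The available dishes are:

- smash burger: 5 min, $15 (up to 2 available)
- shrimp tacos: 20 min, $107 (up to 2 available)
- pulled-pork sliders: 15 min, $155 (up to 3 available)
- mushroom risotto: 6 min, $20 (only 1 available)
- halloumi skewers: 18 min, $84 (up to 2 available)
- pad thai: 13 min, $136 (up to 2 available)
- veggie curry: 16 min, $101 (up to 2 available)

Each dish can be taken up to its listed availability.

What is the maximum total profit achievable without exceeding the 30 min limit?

A density-first pass picks 2×pad thai — 272 at 26 min.
Replace 2×pad thai with 2×pulled-pork sliders: the trade gains 38 net, giving 310 at 30 min.

310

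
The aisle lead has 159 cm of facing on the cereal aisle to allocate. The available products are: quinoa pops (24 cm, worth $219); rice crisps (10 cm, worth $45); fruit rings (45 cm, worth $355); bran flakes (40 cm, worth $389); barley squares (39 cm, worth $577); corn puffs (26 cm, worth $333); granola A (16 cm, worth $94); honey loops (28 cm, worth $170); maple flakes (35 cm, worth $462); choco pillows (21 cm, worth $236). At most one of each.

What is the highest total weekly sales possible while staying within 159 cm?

1883

Ranking by ratio (weekly sales/cm): barley squares 14.79, maple flakes 13.20, corn puffs 12.81, choco pillows 11.24.
The ratio heuristic lands on quinoa pops + rice crisps + barley squares + corn puffs + maple flakes + choco pillows (1872) but leaves 4 cm idle.
Dropping rice crisps and corn puffs frees 36 cm; slotting in bran flakes (40 cm) lifts the total to 1883 at 159 cm.
Runner-up quinoa pops + rice crisps + barley squares + corn puffs + maple flakes + choco pillows tops out at 1872.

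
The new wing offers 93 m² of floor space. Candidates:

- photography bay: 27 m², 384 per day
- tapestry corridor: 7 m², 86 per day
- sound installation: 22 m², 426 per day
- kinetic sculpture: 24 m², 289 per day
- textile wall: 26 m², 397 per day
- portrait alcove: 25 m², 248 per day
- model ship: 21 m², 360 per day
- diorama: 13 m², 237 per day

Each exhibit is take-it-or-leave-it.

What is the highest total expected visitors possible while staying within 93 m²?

1506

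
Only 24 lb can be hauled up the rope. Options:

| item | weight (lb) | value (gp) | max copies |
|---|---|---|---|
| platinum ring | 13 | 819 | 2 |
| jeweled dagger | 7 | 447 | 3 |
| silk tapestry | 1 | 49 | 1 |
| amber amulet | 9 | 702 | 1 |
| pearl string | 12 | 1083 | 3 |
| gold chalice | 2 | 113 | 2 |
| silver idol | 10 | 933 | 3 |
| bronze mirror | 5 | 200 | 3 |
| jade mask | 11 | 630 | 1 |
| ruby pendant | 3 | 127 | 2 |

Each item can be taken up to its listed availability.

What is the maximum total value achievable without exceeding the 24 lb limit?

2166

Taking the top-ratio items first gives 2×gold chalice + 2×silver idol for 2092 (24 lb).
Dropping 2×gold chalice and 2×silver idol frees 24 lb; slotting in 2×pearl string (24 lb) lifts the total to 2166 at 24 lb.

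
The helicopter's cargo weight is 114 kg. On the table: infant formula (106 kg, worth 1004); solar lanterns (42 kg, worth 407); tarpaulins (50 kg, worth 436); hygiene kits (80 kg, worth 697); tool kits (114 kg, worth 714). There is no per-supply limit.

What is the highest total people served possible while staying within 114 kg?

Filling by ratio: 2×solar lanterns for 814, with 30 kg left unused.
The 84 kg tied up in 2×solar lanterns is better spent on infant formula — total rises to 1004 (106 kg).
Nothing else within 114 kg beats 1004.

1004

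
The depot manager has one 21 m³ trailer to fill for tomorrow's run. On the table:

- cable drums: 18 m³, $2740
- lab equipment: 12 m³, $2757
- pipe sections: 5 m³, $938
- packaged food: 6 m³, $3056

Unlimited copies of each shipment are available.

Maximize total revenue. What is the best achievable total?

9168

Best packing: 3×packaged food — 18 m³, 9168 total.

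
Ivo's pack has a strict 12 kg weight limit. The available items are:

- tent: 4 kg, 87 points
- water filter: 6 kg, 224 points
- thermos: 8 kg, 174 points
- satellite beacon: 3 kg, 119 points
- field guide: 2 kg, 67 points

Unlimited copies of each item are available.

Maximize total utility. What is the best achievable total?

476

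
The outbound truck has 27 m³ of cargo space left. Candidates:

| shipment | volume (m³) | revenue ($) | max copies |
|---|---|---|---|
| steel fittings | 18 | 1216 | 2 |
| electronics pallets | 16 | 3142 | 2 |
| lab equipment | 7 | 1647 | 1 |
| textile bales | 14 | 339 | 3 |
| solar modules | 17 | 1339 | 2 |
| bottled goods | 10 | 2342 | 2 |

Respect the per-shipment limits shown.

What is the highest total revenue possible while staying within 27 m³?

6331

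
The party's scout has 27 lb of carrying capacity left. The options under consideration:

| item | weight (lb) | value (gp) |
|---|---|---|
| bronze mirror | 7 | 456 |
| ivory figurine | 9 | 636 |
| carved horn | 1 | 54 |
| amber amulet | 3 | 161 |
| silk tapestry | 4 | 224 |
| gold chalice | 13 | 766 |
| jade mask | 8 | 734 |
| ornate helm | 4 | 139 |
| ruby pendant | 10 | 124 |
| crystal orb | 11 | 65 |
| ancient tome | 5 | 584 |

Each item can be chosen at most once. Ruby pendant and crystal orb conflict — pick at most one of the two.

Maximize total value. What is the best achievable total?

By value per lb: ancient tome 116.80, jade mask 91.75, ivory figurine 70.67, bronze mirror 65.14 lead.
Ivory figurine + carved horn + silk tapestry + jade mask + ancient tome uses 27 of the 27 lb and totals 2232.

2232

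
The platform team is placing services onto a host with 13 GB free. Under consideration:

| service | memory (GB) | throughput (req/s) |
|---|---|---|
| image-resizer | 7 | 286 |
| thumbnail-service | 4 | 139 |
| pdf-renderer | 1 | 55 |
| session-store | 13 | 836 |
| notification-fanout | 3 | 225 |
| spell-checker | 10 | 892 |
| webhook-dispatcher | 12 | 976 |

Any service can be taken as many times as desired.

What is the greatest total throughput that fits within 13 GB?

1117

The ratio ordering already packs tightly: notification-fanout + spell-checker, 13 GB, 1117.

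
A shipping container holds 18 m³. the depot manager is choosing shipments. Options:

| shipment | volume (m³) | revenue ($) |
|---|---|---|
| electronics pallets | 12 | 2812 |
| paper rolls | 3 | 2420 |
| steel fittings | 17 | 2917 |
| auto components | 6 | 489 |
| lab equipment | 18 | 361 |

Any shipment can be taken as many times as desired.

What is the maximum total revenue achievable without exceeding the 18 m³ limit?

14520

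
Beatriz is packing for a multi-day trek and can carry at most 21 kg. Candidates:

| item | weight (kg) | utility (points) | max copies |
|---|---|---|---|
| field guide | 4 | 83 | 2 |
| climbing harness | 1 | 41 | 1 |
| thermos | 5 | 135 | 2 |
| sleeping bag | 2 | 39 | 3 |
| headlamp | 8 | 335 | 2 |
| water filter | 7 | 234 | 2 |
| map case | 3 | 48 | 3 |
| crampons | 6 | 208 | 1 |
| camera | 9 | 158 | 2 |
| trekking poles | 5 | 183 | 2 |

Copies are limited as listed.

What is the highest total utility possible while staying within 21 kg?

853

Greedy by ratio would take field guide + climbing harness + 2×headlamp: 21 kg used, total 794.
Replace field guide and climbing harness with trekking poles: the trade gains 59 net, giving 853 at 21 kg.
No other feasible combination exceeds 853.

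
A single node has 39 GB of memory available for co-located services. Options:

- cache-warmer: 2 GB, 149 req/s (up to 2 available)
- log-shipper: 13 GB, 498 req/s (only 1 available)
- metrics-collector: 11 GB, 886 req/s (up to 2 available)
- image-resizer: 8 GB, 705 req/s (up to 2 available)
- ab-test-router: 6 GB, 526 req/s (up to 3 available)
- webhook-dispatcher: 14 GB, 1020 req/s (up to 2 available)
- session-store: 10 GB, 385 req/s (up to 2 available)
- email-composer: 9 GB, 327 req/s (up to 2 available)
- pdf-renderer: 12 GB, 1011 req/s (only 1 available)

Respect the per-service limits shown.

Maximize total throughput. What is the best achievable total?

Taking the top-ratio services first gives 2×cache-warmer + 2×image-resizer + 3×ab-test-router for 3286 (38 GB).
The 10 GB tied up in 2×cache-warmer and ab-test-router is better spent on metrics-collector — total rises to 3348 (39 GB).
Every other selection either busts 39 GB or exceeds an availability limit or fails to beat 3348.

3348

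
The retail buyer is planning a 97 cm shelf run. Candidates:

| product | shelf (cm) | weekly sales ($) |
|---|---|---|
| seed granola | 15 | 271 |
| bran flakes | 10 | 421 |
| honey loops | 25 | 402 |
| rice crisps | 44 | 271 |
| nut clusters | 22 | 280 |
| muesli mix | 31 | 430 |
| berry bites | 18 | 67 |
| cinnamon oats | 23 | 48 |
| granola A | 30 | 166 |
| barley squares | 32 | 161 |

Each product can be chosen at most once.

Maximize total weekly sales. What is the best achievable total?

1533

Density check — bran flakes 42.10, seed granola 18.07, honey loops 16.08, muesli mix 13.87 are the best per cm.
Filling by ratio: seed granola + bran flakes + honey loops + muesli mix for 1524, with 16 cm left unused.
Dropping seed granola frees 15 cm; slotting in nut clusters (22 cm) lifts the total to 1533 at 88 cm.
The closest alternative, seed granola + bran flakes + honey loops + muesli mix, reaches only 1524.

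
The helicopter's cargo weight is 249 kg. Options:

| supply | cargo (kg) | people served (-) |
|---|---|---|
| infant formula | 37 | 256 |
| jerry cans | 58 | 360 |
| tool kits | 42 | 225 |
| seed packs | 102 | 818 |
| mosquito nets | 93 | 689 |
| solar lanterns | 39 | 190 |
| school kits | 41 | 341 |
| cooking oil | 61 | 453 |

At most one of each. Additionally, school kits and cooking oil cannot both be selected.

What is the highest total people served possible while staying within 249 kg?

Seed packs + mosquito nets + school kits uses 236 of the 249 kg and totals 1848.

1848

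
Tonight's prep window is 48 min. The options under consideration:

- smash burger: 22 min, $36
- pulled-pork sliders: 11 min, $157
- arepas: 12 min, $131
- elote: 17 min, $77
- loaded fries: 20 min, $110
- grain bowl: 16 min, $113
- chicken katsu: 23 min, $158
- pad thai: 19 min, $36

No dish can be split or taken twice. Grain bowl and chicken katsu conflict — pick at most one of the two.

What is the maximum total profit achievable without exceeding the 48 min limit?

Ranking by ratio (profit/min): pulled-pork sliders 14.27, arepas 10.92, grain bowl 7.06.
The ratio heuristic lands on pulled-pork sliders + arepas + grain bowl (401) but leaves 9 min idle.
Dropping grain bowl frees 16 min; slotting in chicken katsu (23 min) lifts the total to 446 at 46 min.
Nothing else feasible within 48 min beats 446.

446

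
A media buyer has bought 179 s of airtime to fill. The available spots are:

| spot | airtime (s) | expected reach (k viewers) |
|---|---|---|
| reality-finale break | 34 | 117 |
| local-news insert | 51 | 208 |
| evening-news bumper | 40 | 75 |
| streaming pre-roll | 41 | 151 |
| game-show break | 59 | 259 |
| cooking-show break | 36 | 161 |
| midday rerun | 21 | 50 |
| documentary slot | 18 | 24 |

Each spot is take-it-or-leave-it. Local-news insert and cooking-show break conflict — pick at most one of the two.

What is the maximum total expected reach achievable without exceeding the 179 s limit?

688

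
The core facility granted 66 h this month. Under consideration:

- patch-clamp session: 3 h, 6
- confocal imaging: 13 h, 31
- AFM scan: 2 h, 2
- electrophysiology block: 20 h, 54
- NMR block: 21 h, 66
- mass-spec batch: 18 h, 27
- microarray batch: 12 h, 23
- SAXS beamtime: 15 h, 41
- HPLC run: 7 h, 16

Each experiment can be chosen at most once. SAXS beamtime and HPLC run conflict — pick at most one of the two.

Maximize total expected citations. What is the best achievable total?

Density check — NMR block 3.14, SAXS beamtime 2.73, electrophysiology block 2.70, confocal imaging 2.38 are the best per h.
Best packing: patch-clamp session + confocal imaging + AFM scan + electrophysiology block + NMR block + HPLC run — 66 h, 175 total.
Nothing else feasible within 66 h beats 175.

175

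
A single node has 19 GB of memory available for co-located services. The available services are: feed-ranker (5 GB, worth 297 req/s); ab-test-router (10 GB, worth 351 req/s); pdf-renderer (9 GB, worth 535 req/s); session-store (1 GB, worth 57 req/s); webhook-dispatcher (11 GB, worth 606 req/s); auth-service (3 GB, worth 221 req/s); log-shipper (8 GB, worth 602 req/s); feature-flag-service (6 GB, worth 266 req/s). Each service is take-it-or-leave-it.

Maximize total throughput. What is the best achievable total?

Greedy by ratio would take feed-ranker + session-store + auth-service + log-shipper: 17 GB used, total 1177.
The 9 GB tied up in feed-ranker and session-store and auth-service is better spent on webhook-dispatcher — total rises to 1208 (19 GB).

1208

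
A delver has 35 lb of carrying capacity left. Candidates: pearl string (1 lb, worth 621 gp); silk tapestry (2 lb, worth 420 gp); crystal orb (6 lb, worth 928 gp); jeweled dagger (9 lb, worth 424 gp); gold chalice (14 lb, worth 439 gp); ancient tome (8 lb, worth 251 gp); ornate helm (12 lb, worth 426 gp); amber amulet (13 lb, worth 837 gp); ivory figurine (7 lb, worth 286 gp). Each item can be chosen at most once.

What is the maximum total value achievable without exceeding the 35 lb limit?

3232

Greedy by ratio would take pearl string + silk tapestry + crystal orb + jeweled dagger + amber amulet: 31 lb used, total 3230.
Replace jeweled dagger with ornate helm: the trade gains 2 net, giving 3232 at 34 lb.
The closest alternative, pearl string + silk tapestry + crystal orb + jeweled dagger + amber amulet, reaches only 3230.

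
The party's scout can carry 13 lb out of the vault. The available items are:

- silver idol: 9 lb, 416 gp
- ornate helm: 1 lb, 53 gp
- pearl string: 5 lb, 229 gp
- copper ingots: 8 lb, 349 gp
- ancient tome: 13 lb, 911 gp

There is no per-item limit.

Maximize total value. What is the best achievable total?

911

The ratio ordering already packs tightly: ancient tome, 13 lb, 911.
Every other selection either busts 13 lb or fails to beat 911.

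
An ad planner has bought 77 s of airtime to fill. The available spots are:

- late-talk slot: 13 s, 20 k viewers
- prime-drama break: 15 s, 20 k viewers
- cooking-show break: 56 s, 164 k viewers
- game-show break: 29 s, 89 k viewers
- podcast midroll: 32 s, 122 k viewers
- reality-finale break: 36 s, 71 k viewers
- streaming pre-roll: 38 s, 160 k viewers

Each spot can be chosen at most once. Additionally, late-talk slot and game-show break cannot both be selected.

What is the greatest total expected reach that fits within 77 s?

282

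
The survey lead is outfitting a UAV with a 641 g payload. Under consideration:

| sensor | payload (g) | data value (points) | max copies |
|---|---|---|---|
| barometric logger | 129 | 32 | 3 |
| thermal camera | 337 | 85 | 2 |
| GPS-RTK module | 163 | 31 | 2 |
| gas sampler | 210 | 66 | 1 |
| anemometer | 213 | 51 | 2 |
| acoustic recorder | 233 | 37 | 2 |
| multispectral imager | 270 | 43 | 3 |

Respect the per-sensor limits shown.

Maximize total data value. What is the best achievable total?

168

Ranking by ratio (data value/g): gas sampler 0.31, thermal camera 0.25, barometric logger 0.25.
The ratio heuristic lands on thermal camera + gas sampler (151) but leaves 94 g idle.
Replace thermal camera with 2×anemometer: the trade gains 17 net, giving 168 at 636 g.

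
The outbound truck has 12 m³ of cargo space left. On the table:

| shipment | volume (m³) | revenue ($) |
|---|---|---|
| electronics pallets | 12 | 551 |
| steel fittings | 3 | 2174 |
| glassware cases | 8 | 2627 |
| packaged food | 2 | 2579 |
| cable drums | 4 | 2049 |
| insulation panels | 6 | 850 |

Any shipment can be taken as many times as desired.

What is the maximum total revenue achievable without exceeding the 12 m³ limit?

15474

Taking 6×packaged food: 12 m³ used, 15474 in revenue.
No other feasible combination exceeds 15474.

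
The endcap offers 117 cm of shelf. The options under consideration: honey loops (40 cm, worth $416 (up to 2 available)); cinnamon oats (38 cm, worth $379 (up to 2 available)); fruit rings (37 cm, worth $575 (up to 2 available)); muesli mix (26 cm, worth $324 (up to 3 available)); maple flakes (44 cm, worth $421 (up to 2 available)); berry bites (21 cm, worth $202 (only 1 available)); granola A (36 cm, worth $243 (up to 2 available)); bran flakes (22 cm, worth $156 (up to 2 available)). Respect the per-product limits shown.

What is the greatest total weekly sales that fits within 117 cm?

1566

By weekly sales per cm: fruit rings 15.54, muesli mix 12.46, honey loops 10.40 lead.
A density-first pass picks 2×fruit rings + muesli mix — 1474 at 100 cm.
The 26 cm tied up in muesli mix is better spent on honey loops — total rises to 1566 (114 cm).
Every other selection either busts 117 cm or exceeds an availability limit or fails to beat 1566.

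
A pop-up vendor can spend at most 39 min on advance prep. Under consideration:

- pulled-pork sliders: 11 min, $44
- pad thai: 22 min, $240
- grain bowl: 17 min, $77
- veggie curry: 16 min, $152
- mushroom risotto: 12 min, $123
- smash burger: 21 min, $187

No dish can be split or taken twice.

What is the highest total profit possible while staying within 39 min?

392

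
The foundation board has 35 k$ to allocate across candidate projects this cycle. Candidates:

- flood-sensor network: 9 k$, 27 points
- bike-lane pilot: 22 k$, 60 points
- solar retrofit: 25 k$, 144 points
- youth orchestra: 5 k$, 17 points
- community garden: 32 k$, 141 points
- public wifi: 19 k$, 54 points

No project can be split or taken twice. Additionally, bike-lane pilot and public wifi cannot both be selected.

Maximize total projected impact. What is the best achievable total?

171

Taking the top-ratio projects first gives solar retrofit + youth orchestra for 161 (30 k$).
The 5 k$ tied up in youth orchestra is better spent on flood-sensor network — total rises to 171 (34 k$).
Next best is solar retrofit + youth orchestra at 161 (30 k$) — short by 10.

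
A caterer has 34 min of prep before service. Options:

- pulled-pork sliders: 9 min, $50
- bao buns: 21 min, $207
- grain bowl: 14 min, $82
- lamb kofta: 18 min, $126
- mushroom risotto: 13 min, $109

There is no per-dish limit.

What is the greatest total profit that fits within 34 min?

Density check — bao buns 9.86, mushroom risotto 8.38, lamb kofta 7.00, grain bowl 5.86 are the best per min.
Taking bao buns + mushroom risotto: 34 min used, 316 in profit.

316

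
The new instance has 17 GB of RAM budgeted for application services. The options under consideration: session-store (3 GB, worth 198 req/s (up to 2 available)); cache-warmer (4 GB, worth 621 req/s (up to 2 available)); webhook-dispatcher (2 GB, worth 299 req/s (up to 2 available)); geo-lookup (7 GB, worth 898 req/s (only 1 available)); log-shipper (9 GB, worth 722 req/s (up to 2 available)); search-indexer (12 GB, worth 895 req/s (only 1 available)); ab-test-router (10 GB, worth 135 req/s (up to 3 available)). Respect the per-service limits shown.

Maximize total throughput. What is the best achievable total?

2439

Filling by ratio: session-store + 2×cache-warmer + 2×webhook-dispatcher for 2038, with 2 GB left unused.
Dropping session-store and webhook-dispatcher frees 5 GB; slotting in geo-lookup (7 GB) lifts the total to 2439 at 17 GB.
Every other selection either busts 17 GB or exceeds an availability limit or fails to beat 2439.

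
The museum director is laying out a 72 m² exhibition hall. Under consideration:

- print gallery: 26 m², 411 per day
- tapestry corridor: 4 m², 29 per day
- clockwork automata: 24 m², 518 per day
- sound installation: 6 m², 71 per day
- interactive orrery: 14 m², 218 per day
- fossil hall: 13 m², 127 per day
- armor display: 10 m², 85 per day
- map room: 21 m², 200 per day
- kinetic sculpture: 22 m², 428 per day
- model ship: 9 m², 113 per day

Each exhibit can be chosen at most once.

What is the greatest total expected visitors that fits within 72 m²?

1357

Print gallery + clockwork automata + kinetic sculpture uses 72 of the 72 m² and totals 1357.
The closest alternative, clockwork automata + interactive orrery + kinetic sculpture + model ship, reaches only 1277.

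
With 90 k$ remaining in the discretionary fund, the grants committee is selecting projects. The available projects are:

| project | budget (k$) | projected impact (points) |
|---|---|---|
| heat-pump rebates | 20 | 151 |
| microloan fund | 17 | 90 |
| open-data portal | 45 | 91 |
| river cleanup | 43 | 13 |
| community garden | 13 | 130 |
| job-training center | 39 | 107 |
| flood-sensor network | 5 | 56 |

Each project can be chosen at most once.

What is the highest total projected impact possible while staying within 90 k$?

Filling by ratio: heat-pump rebates + microloan fund + community garden + flood-sensor network for 427, with 35 k$ left unused.
Dropping flood-sensor network frees 5 k$; slotting in job-training center (39 k$) lifts the total to 478 at 89 k$.
Every other selection either busts 90 k$ or fails to beat 478.

478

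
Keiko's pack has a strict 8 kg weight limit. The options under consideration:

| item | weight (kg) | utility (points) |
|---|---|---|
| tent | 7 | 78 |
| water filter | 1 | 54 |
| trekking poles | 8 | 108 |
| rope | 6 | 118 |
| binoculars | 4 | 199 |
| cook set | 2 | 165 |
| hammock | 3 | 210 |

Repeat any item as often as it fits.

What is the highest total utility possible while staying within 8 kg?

Best packing: 4×cook set — 8 kg, 660 total.
Every other selection either busts 8 kg or fails to beat 660.

660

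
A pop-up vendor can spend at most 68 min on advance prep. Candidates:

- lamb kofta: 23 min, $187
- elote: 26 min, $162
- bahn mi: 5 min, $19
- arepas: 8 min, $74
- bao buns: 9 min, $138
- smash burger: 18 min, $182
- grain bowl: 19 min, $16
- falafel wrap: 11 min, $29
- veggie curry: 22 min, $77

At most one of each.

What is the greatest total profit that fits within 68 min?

600

Density check — bao buns 15.33, smash burger 10.11, arepas 9.25 are the best per min.
Taking lamb kofta + bahn mi + arepas + bao buns + smash burger: 63 min used, 600 in profit.
The spare 5 min is too small for any remaining dish, and no exchange beats 600.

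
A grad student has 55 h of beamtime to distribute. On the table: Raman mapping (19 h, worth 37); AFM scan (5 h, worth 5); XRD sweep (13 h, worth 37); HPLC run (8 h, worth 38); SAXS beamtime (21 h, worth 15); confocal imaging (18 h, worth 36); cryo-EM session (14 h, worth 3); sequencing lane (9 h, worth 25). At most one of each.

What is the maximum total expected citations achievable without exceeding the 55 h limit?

Density check — HPLC run 4.75, XRD sweep 2.85, sequencing lane 2.78 are the best per h.
The ratio heuristic lands on AFM scan + XRD sweep + HPLC run + confocal imaging + sequencing lane (141) but leaves 2 h idle.
Dropping confocal imaging frees 18 h; slotting in Raman mapping (19 h) lifts the total to 142 at 54 h.
Runner-up AFM scan + XRD sweep + HPLC run + confocal imaging + sequencing lane tops out at 141.

142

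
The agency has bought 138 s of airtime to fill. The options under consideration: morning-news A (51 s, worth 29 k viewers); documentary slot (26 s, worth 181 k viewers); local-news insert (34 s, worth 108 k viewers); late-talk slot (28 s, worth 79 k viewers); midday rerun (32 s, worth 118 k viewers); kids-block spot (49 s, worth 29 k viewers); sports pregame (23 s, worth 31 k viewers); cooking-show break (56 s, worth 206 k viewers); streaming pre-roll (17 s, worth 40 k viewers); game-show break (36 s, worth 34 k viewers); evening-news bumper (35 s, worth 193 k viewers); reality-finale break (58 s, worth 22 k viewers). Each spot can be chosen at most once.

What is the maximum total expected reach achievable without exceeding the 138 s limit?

620

Filling by ratio: documentary slot + local-news insert + midday rerun + evening-news bumper for 600, with 11 s left unused.
Replace local-news insert and midday rerun with cooking-show break + streaming pre-roll: the trade gains 20 net, giving 620 at 134 s.
The closest alternative, documentary slot + late-talk slot + midday rerun + streaming pre-roll + evening-news bumper, reaches only 611.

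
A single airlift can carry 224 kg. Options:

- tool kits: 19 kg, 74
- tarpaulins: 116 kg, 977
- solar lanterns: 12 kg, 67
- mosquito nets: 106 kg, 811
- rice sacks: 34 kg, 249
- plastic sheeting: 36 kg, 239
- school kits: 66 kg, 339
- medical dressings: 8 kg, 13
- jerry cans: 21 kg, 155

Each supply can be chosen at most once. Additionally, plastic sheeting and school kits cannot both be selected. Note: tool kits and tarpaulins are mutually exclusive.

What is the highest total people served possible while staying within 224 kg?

Tarpaulins + mosquito nets uses 222 of the 224 kg and totals 1788.
An exhaustive check of the 512 subsets confirms 1788.

1788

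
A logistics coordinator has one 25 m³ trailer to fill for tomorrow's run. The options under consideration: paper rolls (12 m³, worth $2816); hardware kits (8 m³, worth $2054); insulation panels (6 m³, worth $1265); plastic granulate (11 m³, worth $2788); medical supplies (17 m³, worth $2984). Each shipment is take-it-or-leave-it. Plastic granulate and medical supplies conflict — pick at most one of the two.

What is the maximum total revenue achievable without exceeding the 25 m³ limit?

6107

Hardware kits + insulation panels + plastic granulate uses 25 of the 25 m³ and totals 6107.
Runner-up paper rolls + plastic granulate tops out at 5604.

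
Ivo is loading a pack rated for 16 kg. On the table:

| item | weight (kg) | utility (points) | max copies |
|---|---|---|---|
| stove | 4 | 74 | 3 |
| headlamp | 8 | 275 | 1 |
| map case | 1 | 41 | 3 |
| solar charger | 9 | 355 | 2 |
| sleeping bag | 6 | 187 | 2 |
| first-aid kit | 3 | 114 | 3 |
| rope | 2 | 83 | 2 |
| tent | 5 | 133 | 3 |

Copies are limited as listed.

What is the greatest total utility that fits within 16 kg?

644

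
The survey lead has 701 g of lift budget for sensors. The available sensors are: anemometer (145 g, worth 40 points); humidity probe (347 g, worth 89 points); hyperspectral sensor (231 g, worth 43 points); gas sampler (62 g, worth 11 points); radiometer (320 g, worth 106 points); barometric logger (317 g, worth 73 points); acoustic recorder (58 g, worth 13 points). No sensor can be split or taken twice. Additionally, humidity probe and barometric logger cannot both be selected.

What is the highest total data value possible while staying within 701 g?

By data value per g: radiometer 0.33, anemometer 0.28, humidity probe 0.26, barometric logger 0.23 lead.
The ratio heuristic lands on anemometer + gas sampler + radiometer + acoustic recorder (170) but leaves 116 g idle.
Dropping anemometer and gas sampler and acoustic recorder frees 265 g; slotting in humidity probe (347 g) lifts the total to 195 at 667 g.

195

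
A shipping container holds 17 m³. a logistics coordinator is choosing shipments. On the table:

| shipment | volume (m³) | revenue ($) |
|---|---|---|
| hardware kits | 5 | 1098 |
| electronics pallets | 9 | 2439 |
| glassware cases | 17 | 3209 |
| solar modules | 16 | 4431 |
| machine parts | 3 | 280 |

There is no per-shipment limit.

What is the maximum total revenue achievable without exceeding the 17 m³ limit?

Density check — solar modules 276.94, electronics pallets 271.00, hardware kits 219.60 are the best per m³.
Taking solar modules: 16 m³ used, 4431 in revenue.

4431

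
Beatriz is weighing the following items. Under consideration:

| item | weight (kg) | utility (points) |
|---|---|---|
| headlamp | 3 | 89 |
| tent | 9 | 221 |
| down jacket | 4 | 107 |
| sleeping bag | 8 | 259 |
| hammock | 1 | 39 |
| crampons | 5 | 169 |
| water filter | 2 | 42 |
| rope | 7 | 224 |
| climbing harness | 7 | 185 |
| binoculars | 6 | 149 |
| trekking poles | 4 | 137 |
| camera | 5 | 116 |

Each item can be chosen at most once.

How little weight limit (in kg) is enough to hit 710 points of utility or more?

22

Look for the lowest-weight combination reaching 710.
down jacket + sleeping bag + hammock + crampons + trekking poles: 711 utility at 22 kg.
No combination under 22 kg hits 710.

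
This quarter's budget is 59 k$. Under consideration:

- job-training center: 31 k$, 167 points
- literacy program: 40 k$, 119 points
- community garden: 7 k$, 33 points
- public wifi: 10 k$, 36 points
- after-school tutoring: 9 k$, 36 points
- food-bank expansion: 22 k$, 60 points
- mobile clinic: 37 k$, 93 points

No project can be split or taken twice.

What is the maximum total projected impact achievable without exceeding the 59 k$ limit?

272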